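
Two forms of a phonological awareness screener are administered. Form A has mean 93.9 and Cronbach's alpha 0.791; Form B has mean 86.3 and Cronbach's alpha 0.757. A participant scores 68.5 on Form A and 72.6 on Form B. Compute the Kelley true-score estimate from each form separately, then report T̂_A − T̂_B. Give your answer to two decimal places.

T̂_A = 0.791(68.5) + 0.209(93.9) = 73.8086
T̂_B = 0.757(72.6) + 0.243(86.3) = 75.9291
T̂_A − T̂_B = -2.1205

-2.12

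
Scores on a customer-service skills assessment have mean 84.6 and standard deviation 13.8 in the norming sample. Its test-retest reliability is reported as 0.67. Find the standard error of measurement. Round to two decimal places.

SEM = SD · √(1 − ρ) = 13.8 × √0.33 = 13.8 × 0.5745 = 7.927

7.93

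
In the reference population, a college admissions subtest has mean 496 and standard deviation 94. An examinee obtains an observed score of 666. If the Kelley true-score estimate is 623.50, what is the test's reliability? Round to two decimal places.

T̂ = ρX + (1 − ρ)μ  ⇒  T̂ − μ = ρ(X − μ)
ρ = (T̂ − μ)/(X − μ) = (623.50 − 496) / (666 − 496) = 127.50 / 170.0 = 0.7500

0.75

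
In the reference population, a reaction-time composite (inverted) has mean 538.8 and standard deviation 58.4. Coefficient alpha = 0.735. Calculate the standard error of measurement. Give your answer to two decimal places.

SEM = SD · √(1 − ρ) = 58.4 × √0.265 = 58.4 × 0.5148 = 30.063

30.06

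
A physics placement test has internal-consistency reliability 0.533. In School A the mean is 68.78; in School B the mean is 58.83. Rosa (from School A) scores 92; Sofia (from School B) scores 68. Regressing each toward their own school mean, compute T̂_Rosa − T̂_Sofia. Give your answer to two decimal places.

17.44

T̂_Rosa = 0.533(92) + 0.467(68.78) = 81.1563
T̂_Sofia = 0.533(68) + 0.467(58.83) = 63.7176
Difference = 81.1563 − 63.7176 = 17.4387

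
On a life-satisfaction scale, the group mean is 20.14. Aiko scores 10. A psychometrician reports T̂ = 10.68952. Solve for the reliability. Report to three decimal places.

T̂ = ρX + (1 − ρ)μ  ⇒  T̂ − μ = ρ(X − μ)
ρ = (T̂ − μ)/(X − μ) = (10.68952 − 20.14) / (10 − 20.14) = -9.45048 / -10.14 = 0.93200

0.932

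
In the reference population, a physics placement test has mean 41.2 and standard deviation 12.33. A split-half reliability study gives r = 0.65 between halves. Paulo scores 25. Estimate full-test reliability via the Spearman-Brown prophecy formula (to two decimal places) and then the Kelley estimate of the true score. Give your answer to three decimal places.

28.402

Spearman-Brown: ρ = 2r/(1 + r) = 2(0.65)/(1 + 0.65) = 1.300/1.65 = 0.7879 → 0.79
T̂ = ρX + (1 − ρ)μ
  = 0.79 × 25 + 0.21 × 41.2
  = 19.75 + 8.652
  = 28.4020
  ≈ 28.402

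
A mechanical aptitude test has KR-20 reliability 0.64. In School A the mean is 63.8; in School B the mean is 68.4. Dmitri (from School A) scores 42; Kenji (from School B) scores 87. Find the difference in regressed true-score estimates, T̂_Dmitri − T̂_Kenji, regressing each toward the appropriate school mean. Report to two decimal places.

-30.46

T̂_Dmitri = 0.64(42) + 0.36(63.8) = 49.8480
T̂_Kenji = 0.64(87) + 0.36(68.4) = 80.3040
Difference = 49.8480 − 80.3040 = -30.4560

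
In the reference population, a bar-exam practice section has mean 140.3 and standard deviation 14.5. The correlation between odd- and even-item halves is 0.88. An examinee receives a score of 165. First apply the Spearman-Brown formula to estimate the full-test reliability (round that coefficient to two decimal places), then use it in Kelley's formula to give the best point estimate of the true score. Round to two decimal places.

163.52

Spearman-Brown: ρ = 2r/(1 + r) = 2(0.88)/(1 + 0.88) = 1.760/1.88 = 0.9362 → 0.94
T̂ = 0.94(165) + 0.06(140.3) = 155.10 + 8.418 = 163.518 → 163.52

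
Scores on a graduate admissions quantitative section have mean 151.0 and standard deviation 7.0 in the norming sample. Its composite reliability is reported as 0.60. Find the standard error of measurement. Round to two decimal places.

4.43

SEM = SD · √(1 − ρ) = 7.0 × √0.40 = 7.0 × 0.6325 = 4.427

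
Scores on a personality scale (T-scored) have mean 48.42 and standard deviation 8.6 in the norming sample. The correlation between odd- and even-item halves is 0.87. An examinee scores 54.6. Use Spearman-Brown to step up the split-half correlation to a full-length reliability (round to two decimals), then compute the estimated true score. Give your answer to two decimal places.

54.17

Spearman-Brown: ρ = 2r/(1 + r) = 2(0.87)/(1 + 0.87) = 1.740/1.87 = 0.9305 → 0.93
T̂ = 0.93(54.6) + 0.07(48.42) = 50.778 + 3.3894 = 54.167 → 54.17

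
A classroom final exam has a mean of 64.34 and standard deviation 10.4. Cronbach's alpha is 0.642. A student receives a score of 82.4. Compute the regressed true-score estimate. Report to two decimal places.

T̂ = ρX + (1 − ρ)μ
  = 0.642 × 82.4 + 0.358 × 64.34
  = 52.9008 + 23.03372
  = 75.935
  ≈ 75.93

75.93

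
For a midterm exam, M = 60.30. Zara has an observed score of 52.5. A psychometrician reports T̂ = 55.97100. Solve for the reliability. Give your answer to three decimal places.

T̂ = ρX + (1 − ρ)μ  ⇒  T̂ − μ = ρ(X − μ)
ρ = (T̂ − μ)/(X − μ) = (55.97100 − 60.30) / (52.5 − 60.30) = -4.32900 / -7.80 = 0.55500

0.555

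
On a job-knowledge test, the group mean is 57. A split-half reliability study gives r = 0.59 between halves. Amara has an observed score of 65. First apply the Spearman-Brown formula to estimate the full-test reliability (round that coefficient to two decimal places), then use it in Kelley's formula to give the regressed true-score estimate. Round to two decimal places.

62.92

Spearman-Brown: ρ = 2r/(1 + r) = 2(0.59)/(1 + 0.59) = 1.180/1.59 = 0.7421 → 0.74
Kelley's formula gives T̂ = 0.74·65 + 0.26·57 = 48.10 + 14.82 = 62.920.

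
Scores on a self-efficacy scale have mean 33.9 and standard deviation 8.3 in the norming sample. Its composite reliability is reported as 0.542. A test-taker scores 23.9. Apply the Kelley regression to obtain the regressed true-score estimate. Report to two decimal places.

Kelley's formula gives T̂ = 0.542·23.9 + 0.458·33.9 = 12.9538 + 15.5262 = 28.480.

28.48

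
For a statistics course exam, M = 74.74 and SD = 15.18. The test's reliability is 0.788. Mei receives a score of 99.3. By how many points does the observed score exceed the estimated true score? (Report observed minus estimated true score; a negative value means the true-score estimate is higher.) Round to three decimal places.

T̂ = ρX + (1 − ρ)μ
  = 0.788 × 99.3 + 0.212 × 74.74
  = 78.2484 + 15.84488
  = 94.09328
  ≈ 94.0933
X − T̂ = 99.3 − 94.0933 = 5.2067 → 5.207

5.207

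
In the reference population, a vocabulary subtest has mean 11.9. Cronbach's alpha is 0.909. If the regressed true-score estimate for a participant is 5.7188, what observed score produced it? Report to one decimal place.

T̂ = ρX + (1 − ρ)μ  ⇒  X = (T̂ − (1 − ρ)μ) / ρ
X = (5.7188 − 0.091 × 11.9) / 0.909 = (5.7188 − 1.0829) / 0.909 = 4.6359 / 0.909 = 5.100

5.1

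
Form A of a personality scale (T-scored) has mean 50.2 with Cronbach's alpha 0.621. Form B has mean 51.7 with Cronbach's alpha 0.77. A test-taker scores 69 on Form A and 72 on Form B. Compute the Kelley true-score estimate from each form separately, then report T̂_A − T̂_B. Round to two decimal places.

T̂_A = 0.621(69) + 0.379(50.2) = 61.8748
T̂_B = 0.77(72) + 0.23(51.7) = 67.3310
T̂_A − T̂_B = -5.4562

-5.46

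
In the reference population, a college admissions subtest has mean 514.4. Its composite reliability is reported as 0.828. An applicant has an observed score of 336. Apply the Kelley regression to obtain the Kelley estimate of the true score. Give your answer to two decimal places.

T̂ = 0.828(336) + 0.172(514.4) = 278.208 + 88.4768 = 366.685 → 366.68

366.68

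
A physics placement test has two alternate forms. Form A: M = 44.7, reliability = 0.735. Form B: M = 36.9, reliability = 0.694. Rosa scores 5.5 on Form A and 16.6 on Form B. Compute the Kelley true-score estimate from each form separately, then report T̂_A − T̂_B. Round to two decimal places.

T̂_A = 0.735(5.5) + 0.265(44.7) = 15.8880
T̂_B = 0.694(16.6) + 0.306(36.9) = 22.8118
T̂_A − T̂_B = -6.9238

-6.92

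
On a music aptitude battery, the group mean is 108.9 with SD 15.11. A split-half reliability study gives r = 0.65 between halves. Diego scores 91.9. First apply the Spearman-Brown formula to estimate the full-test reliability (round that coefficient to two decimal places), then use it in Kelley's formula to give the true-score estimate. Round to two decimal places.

Spearman-Brown: ρ = 2r/(1 + r) = 2(0.65)/(1 + 0.65) = 1.300/1.65 = 0.7879 → 0.79
T̂ = 0.79(91.9) + 0.21(108.9) = 72.601 + 22.869 = 95.470 → 95.47

95.47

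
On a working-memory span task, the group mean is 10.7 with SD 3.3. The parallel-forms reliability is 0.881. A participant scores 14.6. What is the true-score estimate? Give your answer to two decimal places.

T̂ = 0.881(14.6) + 0.119(10.7) = 12.8626 + 1.2733 = 14.136 → 14.14

14.14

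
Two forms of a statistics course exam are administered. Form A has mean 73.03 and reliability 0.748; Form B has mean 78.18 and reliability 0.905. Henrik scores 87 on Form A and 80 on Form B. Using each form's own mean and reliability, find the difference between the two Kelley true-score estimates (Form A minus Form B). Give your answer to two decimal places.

T̂_A = 0.748(87) + 0.252(73.03) = 83.4796
T̂_B = 0.905(80) + 0.095(78.18) = 79.8271
T̂_A − T̂_B = 3.6525

3.65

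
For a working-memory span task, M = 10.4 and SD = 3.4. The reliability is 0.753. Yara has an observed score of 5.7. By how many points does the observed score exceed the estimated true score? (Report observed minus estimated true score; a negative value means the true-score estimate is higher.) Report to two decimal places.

-1.16

Weight the observed score by reliability and the mean by (1 − reliability): T̂ = 0.753·5.7 + 0.247·10.4 = 4.2921 + 2.5688 = 6.8609.
X − T̂ = 5.7 − 6.861 = -1.161 → -1.16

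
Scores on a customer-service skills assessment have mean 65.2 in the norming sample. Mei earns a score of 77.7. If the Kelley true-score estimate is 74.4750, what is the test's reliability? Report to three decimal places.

0.742

T̂ = ρX + (1 − ρ)μ  ⇒  T̂ − μ = ρ(X − μ)
ρ = (T̂ − μ)/(X − μ) = (74.4750 − 65.2) / (77.7 − 65.2) = 9.2750 / 12.5 = 0.74200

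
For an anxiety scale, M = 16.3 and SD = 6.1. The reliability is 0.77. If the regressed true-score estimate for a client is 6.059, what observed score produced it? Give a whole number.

T̂ = ρX + (1 − ρ)μ  ⇒  X = (T̂ − (1 − ρ)μ) / ρ
X = (6.059 − 0.23 × 16.3) / 0.77 = (6.059 − 3.749) / 0.77 = 2.310 / 0.77 = 3.00

3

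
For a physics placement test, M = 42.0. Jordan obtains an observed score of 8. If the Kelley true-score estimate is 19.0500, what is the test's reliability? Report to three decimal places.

0.675

T̂ = ρX + (1 − ρ)μ  ⇒  T̂ − μ = ρ(X − μ)
ρ = (T̂ − μ)/(X − μ) = (19.0500 − 42.0) / (8 − 42.0) = -22.9500 / -34.0 = 0.67500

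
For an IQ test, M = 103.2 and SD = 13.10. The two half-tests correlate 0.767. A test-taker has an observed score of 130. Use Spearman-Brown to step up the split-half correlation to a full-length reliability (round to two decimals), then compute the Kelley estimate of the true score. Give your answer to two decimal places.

Spearman-Brown: ρ = 2r/(1 + r) = 2(0.767)/(1 + 0.767) = 1.5340/1.767 = 0.8681 → 0.87
Weight the observed score by reliability and the mean by (1 − reliability): T̂ = 0.87·130 + 0.13·103.2 = 113.10 + 13.416 = 126.516.

126.52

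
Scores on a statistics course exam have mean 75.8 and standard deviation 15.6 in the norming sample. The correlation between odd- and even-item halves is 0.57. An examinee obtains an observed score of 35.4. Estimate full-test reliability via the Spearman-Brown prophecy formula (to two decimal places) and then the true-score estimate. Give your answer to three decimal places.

46.308

Spearman-Brown: ρ = 2r/(1 + r) = 2(0.57)/(1 + 0.57) = 1.140/1.57 = 0.7261 → 0.73
Regress the observed score toward the mean by the unreliability: T̂ = 0.73·35.4 + 0.27·75.8 = 25.842 + 20.466 = 46.3080.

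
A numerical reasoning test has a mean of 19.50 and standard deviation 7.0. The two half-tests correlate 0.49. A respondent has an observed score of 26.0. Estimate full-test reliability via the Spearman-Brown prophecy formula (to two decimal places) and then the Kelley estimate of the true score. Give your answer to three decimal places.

Spearman-Brown: ρ = 2r/(1 + r) = 2(0.49)/(1 + 0.49) = 0.980/1.49 = 0.6577 → 0.66
T̂ = ρX + (1 − ρ)μ
  = 0.66 × 26.0 + 0.34 × 19.50
  = 17.160 + 6.6300
  = 23.7900
  ≈ 23.790

23.790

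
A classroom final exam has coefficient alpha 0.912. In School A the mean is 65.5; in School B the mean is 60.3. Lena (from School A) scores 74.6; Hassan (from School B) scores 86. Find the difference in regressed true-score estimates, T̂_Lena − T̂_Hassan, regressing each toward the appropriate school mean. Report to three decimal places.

-9.939

T̂_Lena = 0.912(74.6) + 0.088(65.5) = 73.79920
T̂_Hassan = 0.912(86) + 0.088(60.3) = 83.73840
Difference = 73.79920 − 83.73840 = -9.93920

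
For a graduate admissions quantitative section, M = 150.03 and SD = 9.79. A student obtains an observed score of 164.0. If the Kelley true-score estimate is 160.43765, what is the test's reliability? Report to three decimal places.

T̂ = ρX + (1 − ρ)μ  ⇒  T̂ − μ = ρ(X − μ)
ρ = (T̂ − μ)/(X − μ) = (160.43765 − 150.03) / (164.0 − 150.03) = 10.40765 / 13.97 = 0.74500

0.745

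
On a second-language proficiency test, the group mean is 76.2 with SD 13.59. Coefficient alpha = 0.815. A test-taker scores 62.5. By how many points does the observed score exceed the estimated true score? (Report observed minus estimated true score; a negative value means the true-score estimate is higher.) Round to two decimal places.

-2.53

Regress the observed score toward the mean by the unreliability: T̂ = 0.815·62.5 + 0.185·76.2 = 50.9375 + 14.0970 = 65.0345.
X − T̂ = 62.5 − 65.035 = -2.535 → -2.53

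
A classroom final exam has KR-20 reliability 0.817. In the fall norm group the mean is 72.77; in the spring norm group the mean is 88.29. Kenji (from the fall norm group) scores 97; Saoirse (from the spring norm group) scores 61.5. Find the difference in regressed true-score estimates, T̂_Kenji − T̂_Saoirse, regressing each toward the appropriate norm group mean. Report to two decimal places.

26.16

T̂_Kenji = 0.817(97) + 0.183(72.77) = 92.5659
T̂_Saoirse = 0.817(61.5) + 0.183(88.29) = 66.4026
Difference = 92.5659 − 66.4026 = 26.1633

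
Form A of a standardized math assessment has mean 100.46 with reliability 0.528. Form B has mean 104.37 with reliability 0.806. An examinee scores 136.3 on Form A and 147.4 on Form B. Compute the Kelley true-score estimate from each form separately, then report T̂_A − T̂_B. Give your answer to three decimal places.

-19.669

T̂_A = 0.528(136.3) + 0.472(100.46) = 119.38352
T̂_B = 0.806(147.4) + 0.194(104.37) = 139.05218
T̂_A − T̂_B = -19.66866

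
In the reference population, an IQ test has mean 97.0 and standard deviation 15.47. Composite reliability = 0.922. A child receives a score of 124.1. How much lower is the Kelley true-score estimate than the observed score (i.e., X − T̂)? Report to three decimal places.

2.114

T̂ = 0.922(124.1) + 0.078(97.0) = 114.4202 + 7.5660 = 121.98620 → 121.9862
X − T̂ = 124.1 − 121.9862 = 2.1138 → 2.114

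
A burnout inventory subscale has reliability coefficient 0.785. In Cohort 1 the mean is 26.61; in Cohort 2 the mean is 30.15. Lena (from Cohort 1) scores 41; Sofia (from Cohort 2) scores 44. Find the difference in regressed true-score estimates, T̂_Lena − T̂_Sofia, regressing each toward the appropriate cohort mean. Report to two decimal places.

T̂_Lena = 0.785(41) + 0.215(26.61) = 37.9062
T̂_Sofia = 0.785(44) + 0.215(30.15) = 41.0222
Difference = 37.9062 − 41.0222 = -3.1161

-3.12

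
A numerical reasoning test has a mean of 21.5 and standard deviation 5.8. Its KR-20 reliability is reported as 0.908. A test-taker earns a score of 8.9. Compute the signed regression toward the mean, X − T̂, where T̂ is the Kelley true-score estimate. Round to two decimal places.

-1.16

Weight the observed score by reliability and the mean by (1 − reliability): T̂ = 0.908·8.9 + 0.092·21.5 = 8.0812 + 1.9780 = 10.0592.
X − T̂ = 8.9 − 10.059 = -1.159 → -1.16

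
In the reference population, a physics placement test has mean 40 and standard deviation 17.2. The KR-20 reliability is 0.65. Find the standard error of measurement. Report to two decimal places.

10.18

SEM = SD · √(1 − ρ) = 17.2 × √0.35 = 17.2 × 0.5916 = 10.176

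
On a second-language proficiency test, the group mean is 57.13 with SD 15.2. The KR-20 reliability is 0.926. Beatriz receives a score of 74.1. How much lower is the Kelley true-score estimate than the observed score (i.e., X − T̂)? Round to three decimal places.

1.256

T̂ = ρX + (1 − ρ)μ
  = 0.926 × 74.1 + 0.074 × 57.13
  = 68.6166 + 4.22762
  = 72.84422
  ≈ 72.8442
X − T̂ = 74.1 − 72.8442 = 1.2558 → 1.256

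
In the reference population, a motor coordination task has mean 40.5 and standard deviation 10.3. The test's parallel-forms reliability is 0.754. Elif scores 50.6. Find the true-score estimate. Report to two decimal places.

T̂ = ρX + (1 − ρ)μ
  = 0.754 × 50.6 + 0.246 × 40.5
  = 38.1524 + 9.9630
  = 48.115
  ≈ 48.12

48.12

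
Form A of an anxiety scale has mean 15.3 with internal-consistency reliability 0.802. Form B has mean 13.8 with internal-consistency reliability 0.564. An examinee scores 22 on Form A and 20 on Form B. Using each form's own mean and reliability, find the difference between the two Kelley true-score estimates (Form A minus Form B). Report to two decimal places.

3.38

T̂_A = 0.802(22) + 0.198(15.3) = 20.6734
T̂_B = 0.564(20) + 0.436(13.8) = 17.2968
T̂_A − T̂_B = 3.3766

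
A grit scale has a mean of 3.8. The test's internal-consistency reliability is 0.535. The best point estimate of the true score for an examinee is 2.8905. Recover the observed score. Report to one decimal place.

2.1

T̂ = ρX + (1 − ρ)μ  ⇒  X = (T̂ − (1 − ρ)μ) / ρ
X = (2.8905 − 0.465 × 3.8) / 0.535 = (2.8905 − 1.7670) / 0.535 = 1.1235 / 0.535 = 2.100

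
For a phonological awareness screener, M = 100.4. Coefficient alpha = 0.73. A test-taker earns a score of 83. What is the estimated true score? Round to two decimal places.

87.70

T̂ = 0.73(83) + 0.27(100.4) = 60.59 + 27.108 = 87.698 → 87.70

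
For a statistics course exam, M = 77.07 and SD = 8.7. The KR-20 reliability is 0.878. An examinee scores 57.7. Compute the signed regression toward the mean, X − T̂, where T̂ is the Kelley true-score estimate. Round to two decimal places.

T̂ = ρX + (1 − ρ)μ
  = 0.878 × 57.7 + 0.122 × 77.07
  = 50.6606 + 9.40254
  = 60.0631
  ≈ 60.063
X − T̂ = 57.7 − 60.063 = -2.363 → -2.36

-2.36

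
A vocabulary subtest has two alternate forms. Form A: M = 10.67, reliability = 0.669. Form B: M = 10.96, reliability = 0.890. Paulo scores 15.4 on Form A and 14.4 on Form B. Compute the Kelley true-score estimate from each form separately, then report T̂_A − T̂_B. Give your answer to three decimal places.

-0.187

T̂_A = 0.669(15.4) + 0.331(10.67) = 13.83437
T̂_B = 0.890(14.4) + 0.110(10.96) = 14.02160
T̂_A − T̂_B = -0.18723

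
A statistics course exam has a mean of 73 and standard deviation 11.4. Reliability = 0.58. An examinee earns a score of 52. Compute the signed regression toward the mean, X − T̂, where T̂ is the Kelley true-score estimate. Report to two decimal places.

Regress the observed score toward the mean by the unreliability: T̂ = 0.58·52 + 0.42·73 = 30.16 + 30.66 = 60.8200.
X − T̂ = 52 − 60.820 = -8.820 → -8.82

-8.82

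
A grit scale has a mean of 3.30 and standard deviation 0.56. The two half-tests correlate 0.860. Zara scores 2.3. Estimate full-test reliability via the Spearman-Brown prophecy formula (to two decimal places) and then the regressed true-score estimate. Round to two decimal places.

2.38

Spearman-Brown: ρ = 2r/(1 + r) = 2(0.860)/(1 + 0.860) = 1.7200/1.860 = 0.9247 → 0.92
Kelley's formula gives T̂ = 0.92·2.3 + 0.08·3.30 = 2.116 + 0.2640 = 2.380.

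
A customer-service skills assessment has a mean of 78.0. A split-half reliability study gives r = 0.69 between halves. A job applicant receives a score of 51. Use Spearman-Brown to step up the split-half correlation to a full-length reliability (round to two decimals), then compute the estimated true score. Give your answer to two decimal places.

55.86

Spearman-Brown: ρ = 2r/(1 + r) = 2(0.69)/(1 + 0.69) = 1.380/1.69 = 0.8166 → 0.82
T̂ = 0.82(51) + 0.18(78.0) = 41.82 + 14.040 = 55.860 → 55.86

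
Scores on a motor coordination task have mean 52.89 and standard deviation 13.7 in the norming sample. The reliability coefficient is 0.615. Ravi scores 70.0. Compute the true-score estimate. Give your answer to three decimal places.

63.413

Kelley's formula gives T̂ = 0.615·70.0 + 0.385·52.89 = 43.0500 + 20.36265 = 63.4126.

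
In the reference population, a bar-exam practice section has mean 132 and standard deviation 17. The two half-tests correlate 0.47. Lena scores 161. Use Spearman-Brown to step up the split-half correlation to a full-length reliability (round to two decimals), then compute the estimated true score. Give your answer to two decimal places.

Spearman-Brown: ρ = 2r/(1 + r) = 2(0.47)/(1 + 0.47) = 0.940/1.47 = 0.6395 → 0.64
T̂ = 0.64(161) + 0.36(132) = 103.04 + 47.52 = 150.560 → 150.56

150.56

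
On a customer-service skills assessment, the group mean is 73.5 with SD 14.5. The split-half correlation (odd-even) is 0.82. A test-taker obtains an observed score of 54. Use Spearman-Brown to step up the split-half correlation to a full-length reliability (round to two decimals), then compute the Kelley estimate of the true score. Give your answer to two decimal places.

Spearman-Brown: ρ = 2r/(1 + r) = 2(0.82)/(1 + 0.82) = 1.640/1.82 = 0.9011 → 0.90
T̂ = ρX + (1 − ρ)μ
  = 0.90 × 54 + 0.10 × 73.5
  = 48.60 + 7.350
  = 55.950
  ≈ 55.95

55.95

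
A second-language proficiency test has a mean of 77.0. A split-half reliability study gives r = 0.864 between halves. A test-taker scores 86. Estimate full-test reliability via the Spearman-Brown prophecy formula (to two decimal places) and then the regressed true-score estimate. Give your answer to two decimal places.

85.37

Spearman-Brown: ρ = 2r/(1 + r) = 2(0.864)/(1 + 0.864) = 1.7280/1.864 = 0.9270 → 0.93
T̂ = 0.93(86) + 0.07(77.0) = 79.98 + 5.390 = 85.370 → 85.37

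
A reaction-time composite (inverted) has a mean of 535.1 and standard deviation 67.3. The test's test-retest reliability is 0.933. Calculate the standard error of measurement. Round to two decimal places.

17.42

SEM = SD · √(1 − ρ) = 67.3 × √0.067 = 67.3 × 0.2588 = 17.420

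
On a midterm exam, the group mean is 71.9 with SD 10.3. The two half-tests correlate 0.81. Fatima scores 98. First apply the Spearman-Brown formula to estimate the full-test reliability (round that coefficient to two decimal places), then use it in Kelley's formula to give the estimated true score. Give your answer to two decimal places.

Spearman-Brown: ρ = 2r/(1 + r) = 2(0.81)/(1 + 0.81) = 1.620/1.81 = 0.8950 → 0.90
Kelley's formula gives T̂ = 0.90·98 + 0.10·71.9 = 88.20 + 7.190 = 95.390.

95.39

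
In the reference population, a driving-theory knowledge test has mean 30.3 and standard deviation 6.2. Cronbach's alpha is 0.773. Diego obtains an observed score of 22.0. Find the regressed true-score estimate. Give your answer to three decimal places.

23.884

T̂ = ρX + (1 − ρ)μ
  = 0.773 × 22.0 + 0.227 × 30.3
  = 17.0060 + 6.8781
  = 23.8841
  ≈ 23.884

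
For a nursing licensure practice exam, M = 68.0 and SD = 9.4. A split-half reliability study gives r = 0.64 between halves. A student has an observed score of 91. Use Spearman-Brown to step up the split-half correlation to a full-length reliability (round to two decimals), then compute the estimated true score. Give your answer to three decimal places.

85.940

Spearman-Brown: ρ = 2r/(1 + r) = 2(0.64)/(1 + 0.64) = 1.280/1.64 = 0.7805 → 0.78
Regress the observed score toward the mean by the unreliability: T̂ = 0.78·91 + 0.22·68.0 = 70.98 + 14.960 = 85.9400.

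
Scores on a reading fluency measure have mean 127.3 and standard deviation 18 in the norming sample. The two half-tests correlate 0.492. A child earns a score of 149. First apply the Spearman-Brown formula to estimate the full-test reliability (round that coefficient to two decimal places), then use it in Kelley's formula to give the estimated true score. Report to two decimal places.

Spearman-Brown: ρ = 2r/(1 + r) = 2(0.492)/(1 + 0.492) = 0.9840/1.492 = 0.6595 → 0.66
T̂ = 0.66(149) + 0.34(127.3) = 98.34 + 43.282 = 141.622 → 141.62

141.62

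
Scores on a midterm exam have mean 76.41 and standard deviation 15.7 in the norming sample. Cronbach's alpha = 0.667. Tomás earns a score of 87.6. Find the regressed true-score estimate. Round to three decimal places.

T̂ = ρX + (1 − ρ)μ
  = 0.667 × 87.6 + 0.333 × 76.41
  = 58.4292 + 25.44453
  = 83.8737
  ≈ 83.874

83.874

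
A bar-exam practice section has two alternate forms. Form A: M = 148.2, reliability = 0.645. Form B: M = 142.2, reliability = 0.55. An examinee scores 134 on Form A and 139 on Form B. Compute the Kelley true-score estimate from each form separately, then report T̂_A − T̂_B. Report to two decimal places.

-1.40

T̂_A = 0.645(134) + 0.355(148.2) = 139.0410
T̂_B = 0.55(139) + 0.45(142.2) = 140.4400
T̂_A − T̂_B = -1.3990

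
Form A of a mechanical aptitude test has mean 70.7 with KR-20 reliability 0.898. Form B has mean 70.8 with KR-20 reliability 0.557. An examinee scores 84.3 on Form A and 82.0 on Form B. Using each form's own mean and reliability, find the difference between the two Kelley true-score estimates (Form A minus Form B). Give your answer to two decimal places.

T̂_A = 0.898(84.3) + 0.102(70.7) = 82.9128
T̂_B = 0.557(82.0) + 0.443(70.8) = 77.0384
T̂_A − T̂_B = 5.8744

5.87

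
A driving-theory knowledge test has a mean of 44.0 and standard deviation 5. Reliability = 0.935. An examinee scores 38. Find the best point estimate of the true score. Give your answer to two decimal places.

Weight the observed score by reliability and the mean by (1 − reliability): T̂ = 0.935·38 + 0.065·44.0 = 35.530 + 2.8600 = 38.390.

38.39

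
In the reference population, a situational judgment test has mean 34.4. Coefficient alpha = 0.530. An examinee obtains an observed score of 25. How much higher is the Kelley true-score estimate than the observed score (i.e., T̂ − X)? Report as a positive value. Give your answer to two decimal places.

4.42

Regress the observed score toward the mean by the unreliability: T̂ = 0.530·25 + 0.470·34.4 = 13.250 + 16.1680 = 29.4180.
T̂ − X = 29.418 − 25 = 4.418 → 4.42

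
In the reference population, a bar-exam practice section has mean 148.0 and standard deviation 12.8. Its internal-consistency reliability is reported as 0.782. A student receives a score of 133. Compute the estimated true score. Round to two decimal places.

136.27

T̂ = 0.782(133) + 0.218(148.0) = 104.006 + 32.2640 = 136.270 → 136.27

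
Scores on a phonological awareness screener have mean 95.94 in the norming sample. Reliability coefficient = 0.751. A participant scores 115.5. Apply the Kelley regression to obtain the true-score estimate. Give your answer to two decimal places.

Weight the observed score by reliability and the mean by (1 − reliability): T̂ = 0.751·115.5 + 0.249·95.94 = 86.7405 + 23.88906 = 110.630.

110.63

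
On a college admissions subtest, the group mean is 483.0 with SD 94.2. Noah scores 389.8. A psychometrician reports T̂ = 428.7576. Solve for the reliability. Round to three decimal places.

T̂ = ρX + (1 − ρ)μ  ⇒  T̂ − μ = ρ(X − μ)
ρ = (T̂ − μ)/(X − μ) = (428.7576 − 483.0) / (389.8 − 483.0) = -54.2424 / -93.2 = 0.58200

0.582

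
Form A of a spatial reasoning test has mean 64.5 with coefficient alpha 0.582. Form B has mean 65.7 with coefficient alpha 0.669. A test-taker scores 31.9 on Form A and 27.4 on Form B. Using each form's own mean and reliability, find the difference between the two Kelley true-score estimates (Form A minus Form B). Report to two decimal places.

5.45

T̂_A = 0.582(31.9) + 0.418(64.5) = 45.5268
T̂_B = 0.669(27.4) + 0.331(65.7) = 40.0773
T̂_A − T̂_B = 5.4495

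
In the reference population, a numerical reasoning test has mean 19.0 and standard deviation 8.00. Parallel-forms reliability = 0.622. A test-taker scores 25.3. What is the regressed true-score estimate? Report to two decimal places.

22.92

Kelley's formula gives T̂ = 0.622·25.3 + 0.378·19.0 = 15.7366 + 7.1820 = 22.919.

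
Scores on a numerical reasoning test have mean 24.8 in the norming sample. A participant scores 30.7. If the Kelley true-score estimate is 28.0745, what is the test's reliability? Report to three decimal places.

T̂ = ρX + (1 − ρ)μ  ⇒  T̂ − μ = ρ(X − μ)
ρ = (T̂ − μ)/(X − μ) = (28.0745 − 24.8) / (30.7 − 24.8) = 3.2745 / 5.9 = 0.55500

0.555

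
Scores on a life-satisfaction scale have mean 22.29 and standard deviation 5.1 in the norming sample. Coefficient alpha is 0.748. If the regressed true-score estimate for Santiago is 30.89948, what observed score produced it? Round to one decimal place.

T̂ = ρX + (1 − ρ)μ  ⇒  X = (T̂ − (1 − ρ)μ) / ρ
X = (30.89948 − 0.252 × 22.29) / 0.748 = (30.89948 − 5.61708) / 0.748 = 25.28240 / 0.748 = 33.800

33.8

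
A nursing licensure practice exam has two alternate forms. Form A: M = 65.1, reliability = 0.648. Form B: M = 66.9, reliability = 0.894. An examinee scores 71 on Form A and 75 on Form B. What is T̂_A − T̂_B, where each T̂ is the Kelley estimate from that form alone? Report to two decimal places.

-5.22

T̂_A = 0.648(71) + 0.352(65.1) = 68.9232
T̂_B = 0.894(75) + 0.106(66.9) = 74.1414
T̂_A − T̂_B = -5.2182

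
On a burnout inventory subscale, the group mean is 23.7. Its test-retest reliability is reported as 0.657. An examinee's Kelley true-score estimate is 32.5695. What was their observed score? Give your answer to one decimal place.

T̂ = ρX + (1 − ρ)μ  ⇒  X = (T̂ − (1 − ρ)μ) / ρ
X = (32.5695 − 0.343 × 23.7) / 0.657 = (32.5695 − 8.1291) / 0.657 = 24.4404 / 0.657 = 37.200

37.2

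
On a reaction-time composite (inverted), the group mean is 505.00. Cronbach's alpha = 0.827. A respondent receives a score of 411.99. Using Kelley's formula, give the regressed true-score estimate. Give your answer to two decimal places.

Kelley's formula gives T̂ = 0.827·411.99 + 0.173·505.00 = 340.71573 + 87.36500 = 428.081.

428.08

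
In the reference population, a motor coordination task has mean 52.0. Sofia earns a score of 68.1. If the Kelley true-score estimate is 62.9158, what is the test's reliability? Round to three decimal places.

0.678

T̂ = ρX + (1 − ρ)μ  ⇒  T̂ − μ = ρ(X − μ)
ρ = (T̂ − μ)/(X − μ) = (62.9158 − 52.0) / (68.1 − 52.0) = 10.9158 / 16.1 = 0.67800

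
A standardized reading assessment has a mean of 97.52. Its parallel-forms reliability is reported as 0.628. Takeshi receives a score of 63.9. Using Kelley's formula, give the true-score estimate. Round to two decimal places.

T̂ = 0.628(63.9) + 0.372(97.52) = 40.1292 + 36.27744 = 76.407 → 76.41

76.41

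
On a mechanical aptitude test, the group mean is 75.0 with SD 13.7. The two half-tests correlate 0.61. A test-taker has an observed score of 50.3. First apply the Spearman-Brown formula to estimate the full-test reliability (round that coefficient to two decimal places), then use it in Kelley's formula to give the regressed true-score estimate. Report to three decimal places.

Spearman-Brown: ρ = 2r/(1 + r) = 2(0.61)/(1 + 0.61) = 1.220/1.61 = 0.7578 → 0.76
Kelley's formula gives T̂ = 0.76·50.3 + 0.24·75.0 = 38.228 + 18.000 = 56.2280.

56.228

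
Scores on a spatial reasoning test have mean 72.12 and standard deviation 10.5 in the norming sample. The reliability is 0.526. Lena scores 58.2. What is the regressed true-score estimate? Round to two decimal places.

Kelley's formula gives T̂ = 0.526·58.2 + 0.474·72.12 = 30.6132 + 34.18488 = 64.798.

64.80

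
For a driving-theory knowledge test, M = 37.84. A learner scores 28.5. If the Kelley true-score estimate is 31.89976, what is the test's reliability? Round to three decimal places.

0.636

T̂ = ρX + (1 − ρ)μ  ⇒  T̂ − μ = ρ(X − μ)
ρ = (T̂ − μ)/(X − μ) = (31.89976 − 37.84) / (28.5 − 37.84) = -5.94024 / -9.34 = 0.63600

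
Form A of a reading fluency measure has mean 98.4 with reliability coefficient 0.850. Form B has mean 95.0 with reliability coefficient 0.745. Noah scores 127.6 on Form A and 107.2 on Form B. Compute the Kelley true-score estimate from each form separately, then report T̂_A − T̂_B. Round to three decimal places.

T̂_A = 0.850(127.6) + 0.150(98.4) = 123.22000
T̂_B = 0.745(107.2) + 0.255(95.0) = 104.08900
T̂_A − T̂_B = 19.13100

19.131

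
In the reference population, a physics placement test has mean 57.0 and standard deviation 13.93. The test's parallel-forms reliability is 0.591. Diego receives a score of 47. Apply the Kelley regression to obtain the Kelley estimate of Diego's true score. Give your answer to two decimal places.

51.09

T̂ = ρX + (1 − ρ)μ
  = 0.591 × 47 + 0.409 × 57.0
  = 27.777 + 23.3130
  = 51.090
  ≈ 51.09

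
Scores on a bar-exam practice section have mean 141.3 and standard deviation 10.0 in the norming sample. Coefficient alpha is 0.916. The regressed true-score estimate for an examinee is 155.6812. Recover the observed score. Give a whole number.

157

T̂ = ρX + (1 − ρ)μ  ⇒  X = (T̂ − (1 − ρ)μ) / ρ
X = (155.6812 − 0.084 × 141.3) / 0.916 = (155.6812 − 11.8692) / 0.916 = 143.8120 / 0.916 = 157.00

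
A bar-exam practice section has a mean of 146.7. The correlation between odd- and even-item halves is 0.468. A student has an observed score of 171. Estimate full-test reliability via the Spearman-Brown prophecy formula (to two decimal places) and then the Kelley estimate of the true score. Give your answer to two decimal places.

Spearman-Brown: ρ = 2r/(1 + r) = 2(0.468)/(1 + 0.468) = 0.9360/1.468 = 0.6376 → 0.64
T̂ = 0.64(171) + 0.36(146.7) = 109.44 + 52.812 = 162.252 → 162.25

162.25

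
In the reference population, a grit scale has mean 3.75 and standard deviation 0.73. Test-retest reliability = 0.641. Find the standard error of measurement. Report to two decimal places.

SEM = SD · √(1 − ρ) = 0.73 × √0.359 = 0.73 × 0.5992 = 0.437

0.44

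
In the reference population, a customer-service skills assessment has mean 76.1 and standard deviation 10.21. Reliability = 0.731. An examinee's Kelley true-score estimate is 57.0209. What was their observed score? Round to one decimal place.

T̂ = ρX + (1 − ρ)μ  ⇒  X = (T̂ − (1 − ρ)μ) / ρ
X = (57.0209 − 0.269 × 76.1) / 0.731 = (57.0209 − 20.4709) / 0.731 = 36.5500 / 0.731 = 50.000

50.0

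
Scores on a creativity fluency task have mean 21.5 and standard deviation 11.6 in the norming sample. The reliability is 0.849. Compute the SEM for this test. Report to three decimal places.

SEM = SD · √(1 − ρ) = 11.6 × √0.151 = 11.6 × 0.3886 = 4.5076

4.508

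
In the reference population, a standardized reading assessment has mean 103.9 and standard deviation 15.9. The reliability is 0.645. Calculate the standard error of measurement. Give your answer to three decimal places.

SEM = SD · √(1 − ρ) = 15.9 × √0.355 = 15.9 × 0.5958 = 9.4735

9.474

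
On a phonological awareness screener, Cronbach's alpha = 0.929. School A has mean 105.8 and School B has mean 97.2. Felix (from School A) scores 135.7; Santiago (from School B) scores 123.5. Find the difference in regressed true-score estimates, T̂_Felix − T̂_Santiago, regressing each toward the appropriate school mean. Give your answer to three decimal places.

T̂_Felix = 0.929(135.7) + 0.071(105.8) = 133.57710
T̂_Santiago = 0.929(123.5) + 0.071(97.2) = 121.63270
Difference = 133.57710 − 121.63270 = 11.94440

11.944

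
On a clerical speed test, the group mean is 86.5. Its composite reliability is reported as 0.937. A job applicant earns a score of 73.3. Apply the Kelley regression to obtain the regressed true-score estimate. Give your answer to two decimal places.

Weight the observed score by reliability and the mean by (1 − reliability): T̂ = 0.937·73.3 + 0.063·86.5 = 68.6821 + 5.4495 = 74.132.

74.13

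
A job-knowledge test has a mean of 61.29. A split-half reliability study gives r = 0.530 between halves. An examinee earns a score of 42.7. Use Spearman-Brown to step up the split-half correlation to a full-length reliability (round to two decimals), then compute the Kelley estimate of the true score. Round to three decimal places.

48.463

Spearman-Brown: ρ = 2r/(1 + r) = 2(0.530)/(1 + 0.530) = 1.0600/1.530 = 0.6928 → 0.69
T̂ = ρX + (1 − ρ)μ
  = 0.69 × 42.7 + 0.31 × 61.29
  = 29.463 + 18.9999
  = 48.4629
  ≈ 48.463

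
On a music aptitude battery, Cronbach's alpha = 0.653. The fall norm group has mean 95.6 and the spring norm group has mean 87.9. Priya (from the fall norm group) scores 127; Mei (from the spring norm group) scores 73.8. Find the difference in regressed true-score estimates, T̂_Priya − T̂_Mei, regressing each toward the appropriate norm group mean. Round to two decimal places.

37.41

T̂_Priya = 0.653(127) + 0.347(95.6) = 116.1042
T̂_Mei = 0.653(73.8) + 0.347(87.9) = 78.6927
Difference = 116.1042 − 78.6927 = 37.4115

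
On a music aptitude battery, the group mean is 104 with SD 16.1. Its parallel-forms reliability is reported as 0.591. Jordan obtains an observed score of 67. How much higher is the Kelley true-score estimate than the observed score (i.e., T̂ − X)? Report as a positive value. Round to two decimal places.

Kelley's formula gives T̂ = 0.591·67 + 0.409·104 = 39.597 + 42.536 = 82.1330.
T̂ − X = 82.133 − 67 = 15.133 → 15.13

15.13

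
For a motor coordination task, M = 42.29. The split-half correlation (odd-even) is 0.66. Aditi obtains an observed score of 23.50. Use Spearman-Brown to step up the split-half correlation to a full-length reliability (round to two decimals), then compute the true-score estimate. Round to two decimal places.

27.26

Spearman-Brown: ρ = 2r/(1 + r) = 2(0.66)/(1 + 0.66) = 1.320/1.66 = 0.7952 → 0.80
T̂ = 0.80(23.50) + 0.20(42.29) = 18.8000 + 8.4580 = 27.258 → 27.26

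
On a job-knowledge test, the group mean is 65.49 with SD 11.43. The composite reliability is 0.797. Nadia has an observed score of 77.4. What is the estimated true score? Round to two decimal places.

74.98

T̂ = ρX + (1 − ρ)μ
  = 0.797 × 77.4 + 0.203 × 65.49
  = 61.6878 + 13.29447
  = 74.982
  ≈ 74.98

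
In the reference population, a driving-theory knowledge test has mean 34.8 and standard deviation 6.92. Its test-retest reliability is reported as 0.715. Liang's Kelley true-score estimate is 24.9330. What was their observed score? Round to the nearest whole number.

T̂ = ρX + (1 − ρ)μ  ⇒  X = (T̂ − (1 − ρ)μ) / ρ
X = (24.9330 − 0.285 × 34.8) / 0.715 = (24.9330 − 9.9180) / 0.715 = 15.0150 / 0.715 = 21.00

21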